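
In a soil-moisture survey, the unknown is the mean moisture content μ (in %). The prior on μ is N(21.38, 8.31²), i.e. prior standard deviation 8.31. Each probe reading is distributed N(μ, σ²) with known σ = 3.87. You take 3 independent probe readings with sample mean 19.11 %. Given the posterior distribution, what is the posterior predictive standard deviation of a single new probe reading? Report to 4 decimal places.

For Normal data with known variance σ², a Normal(μ₀, σ₀²) prior on μ is conjugate. Posterior precision = 1/σ₀² + n/σ²; posterior mean is the precision-weighted average of μ₀ and x̄.
σ₀² = 8.31² = 69.0561, σ² = 3.87² = 14.9769; σ² + n·σ₀² = 14.9769 + 3·69.0561 = 222.1452.
Posterior precision = 1/σ₀² + n/σ² = 1/69.0561 + 3/14.9769 = (σ² + n·σ₀²)/(σ₀²σ²) = 222.1452/(69.0561·14.9769); posterior variance σₙ² = σ₀²σ²/(σ² + n·σ₀²) = 69.0561·14.9769/222.1452 = 4.655722.
Predictive variance for one new observation = σₙ² + σ² = 69.0561·14.9769/222.1452 + 14.9769 = σ²·(σ₀² + 222.1452)/222.1452 = 14.9769·291.2013/222.1452 = 19.632622; SD = √(14.9769·291.2013/222.1452) = 4.4309.

4.4309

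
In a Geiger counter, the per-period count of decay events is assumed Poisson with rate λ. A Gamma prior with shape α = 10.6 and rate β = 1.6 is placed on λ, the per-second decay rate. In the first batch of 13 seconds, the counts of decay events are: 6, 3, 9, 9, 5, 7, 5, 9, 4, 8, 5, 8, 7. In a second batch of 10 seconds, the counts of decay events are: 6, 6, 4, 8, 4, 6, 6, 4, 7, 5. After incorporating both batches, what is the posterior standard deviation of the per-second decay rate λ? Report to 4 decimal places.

With a Gamma(shape α, rate β) prior, the Poisson likelihood is conjugate: the posterior is Gamma(α + ΣXᵢ, β + n).
Batch 1: sum of counts S = 85 over n = 13 seconds.
After batch 1: Gamma(α+S, β+n) = Gamma(10.6+85, 1.6+13) = Gamma(95.6, 14.6).
Batch 2: sum of counts S = 56 over n = 10 seconds.
After batch 2: Gamma(α+S, β+n) = Gamma(95.6+56, 14.6+10) = Gamma(151.6, 24.6).
SD = √α/β = √151.6/24.6 = 0.5005.

0.5005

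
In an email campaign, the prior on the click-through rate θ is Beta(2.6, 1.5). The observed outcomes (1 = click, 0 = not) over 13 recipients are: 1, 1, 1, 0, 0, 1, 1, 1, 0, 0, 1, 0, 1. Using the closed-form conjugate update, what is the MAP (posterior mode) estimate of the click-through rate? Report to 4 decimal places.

0.6358

The Beta prior is conjugate to a Binomial/Bernoulli likelihood; the update adds successes to α and failures to β.
Posterior: Beta(α+k, β+n−k) = Beta(2.6+8, 1.5+5) = Beta(10.6, 6.5).
Mode of Beta(a,b) for a,b>1 is (a−1)/(a+b−2) = 9.6/15.1 = 0.6358.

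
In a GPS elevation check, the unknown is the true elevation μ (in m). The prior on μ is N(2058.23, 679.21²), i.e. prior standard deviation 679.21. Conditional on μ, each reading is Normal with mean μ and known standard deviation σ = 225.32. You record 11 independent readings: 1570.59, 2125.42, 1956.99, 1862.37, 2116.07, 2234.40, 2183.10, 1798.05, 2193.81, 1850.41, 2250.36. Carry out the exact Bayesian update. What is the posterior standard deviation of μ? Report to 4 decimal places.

For Normal data with known variance σ², a Normal(μ₀, σ₀²) prior on μ is conjugate. Posterior precision = 1/σ₀² + n/σ²; posterior mean is the precision-weighted average of μ₀ and x̄.
σ₀² = 679.21² = 461326.2241, σ² = 225.32² = 50769.1024; σ² + n·σ₀² = 50769.1024 + 11·461326.2241 = 5125357.5675.
Posterior precision = 1/σ₀² + n/σ² = 1/461326.2241 + 11/50769.1024 = (σ² + n·σ₀²)/(σ₀²σ²) = 5125357.5675/(461326.2241·50769.1024); posterior variance σₙ² = σ₀²σ²/(σ² + n·σ₀²) = 461326.2241·50769.1024/5125357.5675 = 4569.655483.
Posterior SD = √σₙ² = √(461326.2241·50769.1024/5125357.5675) = 67.5992.

67.5992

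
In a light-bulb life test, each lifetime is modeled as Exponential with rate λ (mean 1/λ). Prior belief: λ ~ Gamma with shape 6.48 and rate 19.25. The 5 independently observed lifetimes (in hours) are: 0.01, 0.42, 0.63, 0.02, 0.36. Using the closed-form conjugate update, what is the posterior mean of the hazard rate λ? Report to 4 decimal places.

0.5549

With a Gamma(shape α, rate β) prior on the exponential rate λ, the posterior after n observations with total T = Σxᵢ is Gamma(α+n, β+T).
Sum of observations T = 1.44 hours; n = 5.
Posterior: Gamma(6.48+5, 19.25+1.44) = Gamma(11.48, 20.69).
Posterior mean of λ = α/β = 11.48/20.69 = 0.5549.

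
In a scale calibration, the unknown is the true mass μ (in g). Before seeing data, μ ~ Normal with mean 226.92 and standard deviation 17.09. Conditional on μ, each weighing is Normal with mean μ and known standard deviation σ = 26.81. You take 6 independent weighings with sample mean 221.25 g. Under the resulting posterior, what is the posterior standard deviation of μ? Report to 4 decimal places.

9.2169

For Normal data with known variance σ², a Normal(μ₀, σ₀²) prior on μ is conjugate. Posterior precision = 1/σ₀² + n/σ²; posterior mean is the precision-weighted average of μ₀ and x̄.
σ₀² = 17.09² = 292.0681, σ² = 26.81² = 718.7761; σ² + n·σ₀² = 718.7761 + 6·292.0681 = 2471.1847.
Posterior precision = 1/σ₀² + n/σ² = 1/292.0681 + 6/718.7761 = (σ² + n·σ₀²)/(σ₀²σ²) = 2471.1847/(292.0681·718.7761); posterior variance σₙ² = σ₀²σ²/(σ² + n·σ₀²) = 292.0681·718.7761/2471.1847 = 84.951792.
Posterior SD = √σₙ² = √(292.0681·718.7761/2471.1847) = 9.2169.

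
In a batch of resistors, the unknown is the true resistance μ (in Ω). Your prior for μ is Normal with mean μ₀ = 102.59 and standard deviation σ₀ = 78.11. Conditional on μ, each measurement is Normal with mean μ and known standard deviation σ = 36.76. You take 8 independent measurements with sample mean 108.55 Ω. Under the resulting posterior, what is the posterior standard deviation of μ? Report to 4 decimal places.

For Normal data with known variance σ², a Normal(μ₀, σ₀²) prior on μ is conjugate. Posterior precision = 1/σ₀² + n/σ²; posterior mean is the precision-weighted average of μ₀ and x̄.
σ₀² = 78.11² = 6101.1721, σ² = 36.76² = 1351.2976; σ² + n·σ₀² = 1351.2976 + 8·6101.1721 = 50160.6744.
Posterior precision = 1/σ₀² + n/σ² = 1/6101.1721 + 8/1351.2976 = (σ² + n·σ₀²)/(σ₀²σ²) = 50160.6744/(6101.1721·1351.2976); posterior variance σₙ² = σ₀²σ²/(σ² + n·σ₀²) = 6101.1721·1351.2976/50160.6744 = 164.361810.
Posterior SD = √σₙ² = √(6101.1721·1351.2976/50160.6744) = 12.8204.

12.8204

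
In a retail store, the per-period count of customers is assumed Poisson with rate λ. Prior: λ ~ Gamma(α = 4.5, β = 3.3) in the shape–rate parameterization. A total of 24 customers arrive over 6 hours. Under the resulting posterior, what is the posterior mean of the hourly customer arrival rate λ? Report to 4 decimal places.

With a Gamma(shape α, rate β) prior, the Poisson likelihood is conjugate: the posterior is Gamma(α + ΣXᵢ, β + n).
Posterior: Gamma(α+S, β+n) = Gamma(4.5+24, 3.3+6) = Gamma(28.5, 9.3).
Posterior mean = α/β = 28.5/9.3 = 3.0645.

3.0645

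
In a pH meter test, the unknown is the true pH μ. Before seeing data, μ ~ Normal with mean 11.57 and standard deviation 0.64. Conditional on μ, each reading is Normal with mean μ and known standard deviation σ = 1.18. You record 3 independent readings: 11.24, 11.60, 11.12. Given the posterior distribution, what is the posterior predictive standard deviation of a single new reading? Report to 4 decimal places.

1.2689

For Normal data with known variance σ², a Normal(μ₀, σ₀²) prior on μ is conjugate. Posterior precision = 1/σ₀² + n/σ²; posterior mean is the precision-weighted average of μ₀ and x̄.
σ₀² = 0.64² = 0.4096, σ² = 1.18² = 1.3924; σ² + n·σ₀² = 1.3924 + 3·0.4096 = 2.6212.
Posterior precision = 1/σ₀² + n/σ² = 1/0.4096 + 3/1.3924 = (σ² + n·σ₀²)/(σ₀²σ²) = 2.6212/(0.4096·1.3924); posterior variance σₙ² = σ₀²σ²/(σ² + n·σ₀²) = 0.4096·1.3924/2.6212 = 0.217582.
Predictive variance for one new observation = σₙ² + σ² = 0.4096·1.3924/2.6212 + 1.3924 = σ²·(σ₀² + 2.6212)/2.6212 = 1.3924·3.0308/2.6212 = 1.609982; SD = √(1.3924·3.0308/2.6212) = 1.2689.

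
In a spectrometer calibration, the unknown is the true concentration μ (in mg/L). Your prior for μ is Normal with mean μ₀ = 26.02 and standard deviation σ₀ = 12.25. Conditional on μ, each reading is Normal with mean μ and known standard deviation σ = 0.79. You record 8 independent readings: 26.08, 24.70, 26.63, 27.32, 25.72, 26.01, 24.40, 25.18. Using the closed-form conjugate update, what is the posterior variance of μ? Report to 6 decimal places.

For Normal data with known variance σ², a Normal(μ₀, σ₀²) prior on μ is conjugate. Posterior precision = 1/σ₀² + n/σ²; posterior mean is the precision-weighted average of μ₀ and x̄.
σ₀² = 12.25² = 150.0625, σ² = 0.79² = 0.6241; σ² + n·σ₀² = 0.6241 + 8·150.0625 = 1201.1241.
Posterior precision = 1/σ₀² + n/σ² = 1/150.0625 + 8/0.6241 = (σ² + n·σ₀²)/(σ₀²σ²) = 1201.1241/(150.0625·0.6241); posterior variance σₙ² = σ₀²σ²/(σ² + n·σ₀²) = 150.0625·0.6241/1201.1241 = 0.077972.

0.077972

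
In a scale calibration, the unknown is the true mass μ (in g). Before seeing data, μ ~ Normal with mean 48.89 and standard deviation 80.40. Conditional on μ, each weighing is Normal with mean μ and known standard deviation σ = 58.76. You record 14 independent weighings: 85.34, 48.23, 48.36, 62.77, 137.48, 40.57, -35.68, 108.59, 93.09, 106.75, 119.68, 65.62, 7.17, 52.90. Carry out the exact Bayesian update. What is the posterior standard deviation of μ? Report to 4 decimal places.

15.4130

For Normal data with known variance σ², a Normal(μ₀, σ₀²) prior on μ is conjugate. Posterior precision = 1/σ₀² + n/σ²; posterior mean is the precision-weighted average of μ₀ and x̄.
σ₀² = 80.40² = 6464.16, σ² = 58.76² = 3452.7376; σ² + n·σ₀² = 3452.7376 + 14·6464.16 = 93950.9776.
Posterior precision = 1/σ₀² + n/σ² = 1/6464.16 + 14/3452.7376 = (σ² + n·σ₀²)/(σ₀²σ²) = 93950.9776/(6464.16·3452.7376); posterior variance σₙ² = σ₀²σ²/(σ² + n·σ₀²) = 6464.16·3452.7376/93950.9776 = 237.560575.
Posterior SD = √σₙ² = √(6464.16·3452.7376/93950.9776) = 15.4130.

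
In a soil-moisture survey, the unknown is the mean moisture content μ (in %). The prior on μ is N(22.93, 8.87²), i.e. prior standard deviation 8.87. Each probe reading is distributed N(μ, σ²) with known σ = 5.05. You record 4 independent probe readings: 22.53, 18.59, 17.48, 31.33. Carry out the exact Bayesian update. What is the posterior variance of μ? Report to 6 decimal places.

For Normal data with known variance σ², a Normal(μ₀, σ₀²) prior on μ is conjugate. Posterior precision = 1/σ₀² + n/σ²; posterior mean is the precision-weighted average of μ₀ and x̄.
σ₀² = 8.87² = 78.6769, σ² = 5.05² = 25.5025; σ² + n·σ₀² = 25.5025 + 4·78.6769 = 340.2101.
Posterior precision = 1/σ₀² + n/σ² = 1/78.6769 + 4/25.5025 = (σ² + n·σ₀²)/(σ₀²σ²) = 340.2101/(78.6769·25.5025); posterior variance σₙ² = σ₀²σ²/(σ² + n·σ₀²) = 78.6769·25.5025/340.2101 = 5.897702.

5.897702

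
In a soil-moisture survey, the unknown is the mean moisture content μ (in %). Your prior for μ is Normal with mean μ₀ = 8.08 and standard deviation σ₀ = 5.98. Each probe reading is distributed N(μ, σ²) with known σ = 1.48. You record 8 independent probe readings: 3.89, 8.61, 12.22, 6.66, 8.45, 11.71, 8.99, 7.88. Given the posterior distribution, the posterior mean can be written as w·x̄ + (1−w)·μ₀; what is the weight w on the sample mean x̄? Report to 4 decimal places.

For Normal data with known variance σ², a Normal(μ₀, σ₀²) prior on μ is conjugate. Posterior precision = 1/σ₀² + n/σ²; posterior mean is the precision-weighted average of μ₀ and x̄.
σ₀² = 5.98² = 35.7604, σ² = 1.48² = 2.1904. Prior precision 1/σ₀² = 1/35.7604; data precision n/σ² = 8/2.1904.
w = (n/σ²)/(1/σ₀² + n/σ²) = n·σ₀²/(σ² + n·σ₀²) = 8·35.7604/(2.1904 + 8·35.7604) = 286.0832/288.2736 = 0.9924.

0.9924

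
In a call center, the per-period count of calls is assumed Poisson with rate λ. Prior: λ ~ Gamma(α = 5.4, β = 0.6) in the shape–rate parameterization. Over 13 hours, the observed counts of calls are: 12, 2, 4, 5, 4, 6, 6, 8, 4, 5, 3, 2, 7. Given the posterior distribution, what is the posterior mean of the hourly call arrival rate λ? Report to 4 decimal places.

With a Gamma(shape α, rate β) prior, the Poisson likelihood is conjugate: the posterior is Gamma(α + ΣXᵢ, β + n).
Sum of counts S = 68 over n = 13 hours.
Posterior: Gamma(α+S, β+n) = Gamma(5.4+68, 0.6+13) = Gamma(73.4, 13.6).
Posterior mean = α/β = 73.4/13.6 = 5.3971.

5.3971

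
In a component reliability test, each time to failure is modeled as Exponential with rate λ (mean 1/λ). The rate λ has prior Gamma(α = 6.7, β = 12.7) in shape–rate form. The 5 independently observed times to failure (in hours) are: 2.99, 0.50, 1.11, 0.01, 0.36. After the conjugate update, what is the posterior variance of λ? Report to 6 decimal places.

0.037473

With a Gamma(shape α, rate β) prior on the exponential rate λ, the posterior after n observations with total T = Σxᵢ is Gamma(α+n, β+T).
Sum of observations T = 4.97 hours; n = 5.
Posterior: Gamma(6.7+5, 12.7+4.97) = Gamma(11.7, 17.67).
Var = α/β² = 0.037473.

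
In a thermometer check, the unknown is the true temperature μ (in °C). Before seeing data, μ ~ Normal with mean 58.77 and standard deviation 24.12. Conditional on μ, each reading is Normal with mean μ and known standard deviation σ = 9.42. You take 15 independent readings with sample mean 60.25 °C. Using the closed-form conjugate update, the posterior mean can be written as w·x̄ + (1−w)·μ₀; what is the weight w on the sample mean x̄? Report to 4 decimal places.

0.9899

For Normal data with known variance σ², a Normal(μ₀, σ₀²) prior on μ is conjugate. Posterior precision = 1/σ₀² + n/σ²; posterior mean is the precision-weighted average of μ₀ and x̄.
σ₀² = 24.12² = 581.7744, σ² = 9.42² = 88.7364. Prior precision 1/σ₀² = 1/581.7744; data precision n/σ² = 15/88.7364.
w = (n/σ²)/(1/σ₀² + n/σ²) = n·σ₀²/(σ² + n·σ₀²) = 15·581.7744/(88.7364 + 15·581.7744) = 8726.616/8815.3524 = 0.9899.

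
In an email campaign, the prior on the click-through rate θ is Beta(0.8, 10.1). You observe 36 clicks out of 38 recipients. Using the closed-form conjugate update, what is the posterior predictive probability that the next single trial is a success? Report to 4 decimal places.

The Beta prior is conjugate to a Binomial/Bernoulli likelihood; the update adds successes to α and failures to β.
Posterior: Beta(α+k, β+n−k) = Beta(0.8+36, 10.1+2) = Beta(36.8, 12.1).
For a single future Bernoulli trial, P(success | data) = α/(α+β) = 0.7526.

0.7526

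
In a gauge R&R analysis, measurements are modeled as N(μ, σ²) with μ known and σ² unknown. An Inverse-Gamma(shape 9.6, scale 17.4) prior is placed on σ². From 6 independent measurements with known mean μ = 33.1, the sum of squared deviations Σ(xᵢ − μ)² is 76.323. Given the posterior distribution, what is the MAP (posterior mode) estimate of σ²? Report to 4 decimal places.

4.0854

With known mean μ and an Inverse-Gamma(α, β) prior on σ², the Normal likelihood is conjugate: posterior is Inv-Gamma(α + n/2, β + Σ(xᵢ−μ)²/2).
Posterior: Inv-Gamma(9.6 + 6/2, 17.4 + 76.323/2) = Inv-Gamma(12.60, 55.5615).
Mode = β/(α+1) = 55.5615/13.60 = 4.0854.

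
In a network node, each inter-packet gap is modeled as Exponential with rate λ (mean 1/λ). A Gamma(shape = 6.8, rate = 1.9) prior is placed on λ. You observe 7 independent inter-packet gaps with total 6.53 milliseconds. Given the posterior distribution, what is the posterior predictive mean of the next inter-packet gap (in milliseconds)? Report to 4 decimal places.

With a Gamma(shape α, rate β) prior on the exponential rate λ, the posterior after n observations with total T = Σxᵢ is Gamma(α+n, β+T).
Posterior: Gamma(6.8+7, 1.9+6.53) = Gamma(13.8, 8.43).
The predictive distribution for the next observation is Lomax; its mean is β/(α−1) = 8.43/12.8 = 0.6586.

0.6586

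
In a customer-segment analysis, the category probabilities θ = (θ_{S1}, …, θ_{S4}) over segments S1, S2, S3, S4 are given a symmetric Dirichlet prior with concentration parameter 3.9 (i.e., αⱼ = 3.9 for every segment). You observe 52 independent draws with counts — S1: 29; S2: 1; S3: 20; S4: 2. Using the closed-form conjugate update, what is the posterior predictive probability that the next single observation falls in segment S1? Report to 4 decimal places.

0.4867

The Dirichlet prior is conjugate to the Multinomial likelihood: each posterior αⱼ = prior αⱼ + observed count nⱼ.
Posterior concentration: (32.9, 4.9, 23.9, 5.9), total = 67.6.
P(next = S1 | data) = α_{S1}/Σα = 0.4867.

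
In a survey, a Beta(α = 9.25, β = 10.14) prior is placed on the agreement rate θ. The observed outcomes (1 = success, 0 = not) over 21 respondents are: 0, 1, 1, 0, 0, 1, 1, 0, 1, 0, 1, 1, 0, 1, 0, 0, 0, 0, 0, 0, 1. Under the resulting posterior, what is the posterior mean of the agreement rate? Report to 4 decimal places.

0.4518

The Beta prior is conjugate to a Binomial/Bernoulli likelihood; the update adds successes to α and failures to β.
Posterior: Beta(α+k, β+n−k) = Beta(9.25+9, 10.14+12) = Beta(18.25, 22.14).
Posterior mean = α/(α+β) = 18.25/40.39 = 0.4518.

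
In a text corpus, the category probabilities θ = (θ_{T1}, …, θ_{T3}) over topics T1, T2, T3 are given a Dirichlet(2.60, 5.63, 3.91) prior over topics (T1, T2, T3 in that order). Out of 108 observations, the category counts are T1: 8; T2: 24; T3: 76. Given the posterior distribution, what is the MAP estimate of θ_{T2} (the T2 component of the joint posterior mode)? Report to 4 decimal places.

0.2444

The Dirichlet prior is conjugate to the Multinomial likelihood: each posterior αⱼ = prior αⱼ + observed count nⱼ.
Posterior concentration: (10.60, 29.63, 79.91), total = 120.14.
Joint mode component: (α_{T2}−1)/(Σα−K) = 28.63/117.14 = 0.2444.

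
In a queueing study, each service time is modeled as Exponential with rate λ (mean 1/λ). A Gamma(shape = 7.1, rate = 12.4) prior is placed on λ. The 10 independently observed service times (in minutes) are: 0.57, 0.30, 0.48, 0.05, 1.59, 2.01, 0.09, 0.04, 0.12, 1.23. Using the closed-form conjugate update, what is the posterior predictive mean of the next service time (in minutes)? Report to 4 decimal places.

With a Gamma(shape α, rate β) prior on the exponential rate λ, the posterior after n observations with total T = Σxᵢ is Gamma(α+n, β+T).
Sum of observations T = 6.48 minutes; n = 10.
Posterior: Gamma(7.1+10, 12.4+6.48) = Gamma(17.1, 18.88).
The predictive distribution for the next observation is Lomax; its mean is β/(α−1) = 18.88/16.1 = 1.1727.

1.1727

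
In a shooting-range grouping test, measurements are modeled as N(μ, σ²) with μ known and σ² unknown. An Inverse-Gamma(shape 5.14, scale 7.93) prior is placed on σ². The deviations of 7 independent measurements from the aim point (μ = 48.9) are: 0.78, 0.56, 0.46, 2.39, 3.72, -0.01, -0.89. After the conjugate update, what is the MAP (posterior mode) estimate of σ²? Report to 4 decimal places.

1.9365

With known mean μ and an Inverse-Gamma(α, β) prior on σ², the Normal likelihood is conjugate: posterior is Inv-Gamma(α + n/2, β + Σ(xᵢ−μ)²/2).
Σ(xᵢ−μ)² = (0.78)² + (0.56)² + (0.46)² + (2.39)² + (3.72)² + (-0.01)² + (-0.89)² = 21.4763.
Posterior: Inv-Gamma(5.14 + 7/2, 7.93 + 21.4763/2) = Inv-Gamma(8.64, 18.66815).
Mode = β/(α+1) = 18.66815/9.64 = 1.9365.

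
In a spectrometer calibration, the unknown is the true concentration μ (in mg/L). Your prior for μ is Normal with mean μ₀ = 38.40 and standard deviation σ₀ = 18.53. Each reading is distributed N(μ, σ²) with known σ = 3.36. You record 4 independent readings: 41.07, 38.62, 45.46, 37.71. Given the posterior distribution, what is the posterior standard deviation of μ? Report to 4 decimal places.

1.6731

For Normal data with known variance σ², a Normal(μ₀, σ₀²) prior on μ is conjugate. Posterior precision = 1/σ₀² + n/σ²; posterior mean is the precision-weighted average of μ₀ and x̄.
σ₀² = 18.53² = 343.3609, σ² = 3.36² = 11.2896; σ² + n·σ₀² = 11.2896 + 4·343.3609 = 1384.7332.
Posterior precision = 1/σ₀² + n/σ² = 1/343.3609 + 4/11.2896 = (σ² + n·σ₀²)/(σ₀²σ²) = 1384.7332/(343.3609·11.2896); posterior variance σₙ² = σ₀²σ²/(σ² + n·σ₀²) = 343.3609·11.2896/1384.7332 = 2.799389.
Posterior SD = √σₙ² = √(343.3609·11.2896/1384.7332) = 1.6731.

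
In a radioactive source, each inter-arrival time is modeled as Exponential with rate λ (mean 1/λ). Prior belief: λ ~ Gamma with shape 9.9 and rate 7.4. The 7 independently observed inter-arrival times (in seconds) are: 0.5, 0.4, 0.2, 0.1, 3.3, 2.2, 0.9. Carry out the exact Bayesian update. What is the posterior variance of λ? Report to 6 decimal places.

0.075111

With a Gamma(shape α, rate β) prior on the exponential rate λ, the posterior after n observations with total T = Σxᵢ is Gamma(α+n, β+T).
Sum of observations T = 7.6 seconds; n = 7.
Posterior: Gamma(9.9+7, 7.4+7.6) = Gamma(16.9, 15.0).
Var = α/β² = 0.075111.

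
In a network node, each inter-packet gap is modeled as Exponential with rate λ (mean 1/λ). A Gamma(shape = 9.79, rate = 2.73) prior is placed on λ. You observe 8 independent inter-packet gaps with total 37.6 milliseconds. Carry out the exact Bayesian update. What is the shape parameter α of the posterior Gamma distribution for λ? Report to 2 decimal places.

With a Gamma(shape α, rate β) prior on the exponential rate λ, the posterior after n observations with total T = Σxᵢ is Gamma(α+n, β+T).
Posterior: Gamma(9.79+8, 2.73+37.6) = Gamma(17.79, 40.33).
Posterior α = 17.79.

17.79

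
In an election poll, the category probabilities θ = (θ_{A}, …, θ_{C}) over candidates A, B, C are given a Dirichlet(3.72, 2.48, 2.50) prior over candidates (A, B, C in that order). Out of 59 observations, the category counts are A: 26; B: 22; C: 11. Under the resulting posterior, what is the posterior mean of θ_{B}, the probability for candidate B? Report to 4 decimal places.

The Dirichlet prior is conjugate to the Multinomial likelihood: each posterior αⱼ = prior αⱼ + observed count nⱼ.
Posterior concentration: (29.72, 24.48, 13.50), total = 67.70.
E[θ_{B}|data] = α_{B}/Σα = 24.48/67.70 = 0.3616.

0.3616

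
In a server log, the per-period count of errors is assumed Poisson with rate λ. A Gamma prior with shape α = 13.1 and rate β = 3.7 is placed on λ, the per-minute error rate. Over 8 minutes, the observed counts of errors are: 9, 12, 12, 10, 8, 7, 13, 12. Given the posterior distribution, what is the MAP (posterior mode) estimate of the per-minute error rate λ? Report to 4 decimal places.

8.1282

With a Gamma(shape α, rate β) prior, the Poisson likelihood is conjugate: the posterior is Gamma(α + ΣXᵢ, β + n).
Sum of counts S = 83 over n = 8 minutes.
Posterior: Gamma(α+S, β+n) = Gamma(13.1+83, 3.7+8) = Gamma(96.1, 11.7).
Mode of Gamma(α,β) for α≥1 is (α−1)/β = 95.1/11.7 = 8.1282.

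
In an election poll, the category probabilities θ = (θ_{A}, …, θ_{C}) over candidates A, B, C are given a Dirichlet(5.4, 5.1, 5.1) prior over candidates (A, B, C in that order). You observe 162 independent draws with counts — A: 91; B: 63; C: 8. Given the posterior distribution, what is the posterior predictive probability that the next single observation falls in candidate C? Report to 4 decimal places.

0.0738

The Dirichlet prior is conjugate to the Multinomial likelihood: each posterior αⱼ = prior αⱼ + observed count nⱼ.
Posterior concentration: (96.4, 68.1, 13.1), total = 177.6.
P(next = C | data) = α_{C}/Σα = 0.0738.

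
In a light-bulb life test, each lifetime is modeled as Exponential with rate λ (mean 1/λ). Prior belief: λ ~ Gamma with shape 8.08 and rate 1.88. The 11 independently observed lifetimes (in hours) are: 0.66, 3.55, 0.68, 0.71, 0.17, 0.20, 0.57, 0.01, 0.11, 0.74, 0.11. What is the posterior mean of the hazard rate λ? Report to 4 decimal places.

2.0319

With a Gamma(shape α, rate β) prior on the exponential rate λ, the posterior after n observations with total T = Σxᵢ is Gamma(α+n, β+T).
Sum of observations T = 7.51 hours; n = 11.
Posterior: Gamma(8.08+11, 1.88+7.51) = Gamma(19.08, 9.39).
Posterior mean of λ = α/β = 19.08/9.39 = 2.0319.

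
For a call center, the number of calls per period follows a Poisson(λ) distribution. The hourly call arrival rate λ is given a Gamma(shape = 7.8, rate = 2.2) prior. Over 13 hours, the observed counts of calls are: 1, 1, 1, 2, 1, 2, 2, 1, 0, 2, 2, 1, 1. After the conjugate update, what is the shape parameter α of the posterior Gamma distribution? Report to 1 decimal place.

With a Gamma(shape α, rate β) prior, the Poisson likelihood is conjugate: the posterior is Gamma(α + ΣXᵢ, β + n).
Sum of counts S = 17 over n = 13 hours.
Posterior: Gamma(α+S, β+n) = Gamma(7.8+17, 2.2+13) = Gamma(24.8, 15.2).
Posterior α = 24.8.

24.8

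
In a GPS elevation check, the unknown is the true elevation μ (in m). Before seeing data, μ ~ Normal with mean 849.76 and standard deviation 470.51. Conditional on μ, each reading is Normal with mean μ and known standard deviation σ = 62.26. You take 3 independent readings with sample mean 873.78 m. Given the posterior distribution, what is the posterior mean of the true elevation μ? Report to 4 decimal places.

873.6406

For Normal data with known variance σ², a Normal(μ₀, σ₀²) prior on μ is conjugate. Posterior precision = 1/σ₀² + n/σ²; posterior mean is the precision-weighted average of μ₀ and x̄.
n·x̄ = 3·873.78 = 2621.34.
σ₀² = 470.51² = 221379.6601, σ² = 62.26² = 3876.3076; σ² + n·σ₀² = 3876.3076 + 3·221379.6601 = 668015.2879.
Posterior mean = (μ₀/σ₀² + n·x̄/σ²)/(1/σ₀² + n/σ²) = (σ²·μ₀ + σ₀²·n·x̄)/(σ² + n·σ₀²) = (3876.3076·849.76 + 221379.6601·2621.34)/668015.2879 = 583605289.35271/668015.2879 = 873.6406.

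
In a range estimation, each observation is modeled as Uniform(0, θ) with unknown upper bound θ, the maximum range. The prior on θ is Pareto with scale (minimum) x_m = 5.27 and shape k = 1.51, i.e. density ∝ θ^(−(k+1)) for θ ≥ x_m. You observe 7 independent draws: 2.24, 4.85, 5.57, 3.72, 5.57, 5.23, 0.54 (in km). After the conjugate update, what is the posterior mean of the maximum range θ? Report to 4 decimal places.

A Pareto(scale x_m, shape k) prior on the upper bound θ of Uniform(0, θ) is conjugate: posterior is Pareto(max(x_m, max xᵢ), k + n).
Sample maximum = 5.57; prior scale x_m = 5.27 → posterior scale = max = 5.57.
Posterior shape = 1.51 + 7 = 8.51.
E[θ|data] = k·x_m/(k−1) = 8.51·5.57/7.51 = 6.3117.

6.3117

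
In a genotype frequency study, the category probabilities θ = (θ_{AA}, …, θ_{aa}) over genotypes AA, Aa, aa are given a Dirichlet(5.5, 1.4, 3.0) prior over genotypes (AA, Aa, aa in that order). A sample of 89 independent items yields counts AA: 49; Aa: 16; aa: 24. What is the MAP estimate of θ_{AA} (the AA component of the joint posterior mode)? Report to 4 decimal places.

0.5579

The Dirichlet prior is conjugate to the Multinomial likelihood: each posterior αⱼ = prior αⱼ + observed count nⱼ.
Posterior concentration: (54.5, 17.4, 27.0), total = 98.9.
Joint mode component: (α_{AA}−1)/(Σα−K) = 53.5/95.9 = 0.5579.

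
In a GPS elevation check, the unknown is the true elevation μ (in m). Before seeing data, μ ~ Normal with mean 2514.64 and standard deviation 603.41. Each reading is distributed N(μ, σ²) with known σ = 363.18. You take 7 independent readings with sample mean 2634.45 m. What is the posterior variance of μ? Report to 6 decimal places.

17915.658429

For Normal data with known variance σ², a Normal(μ₀, σ₀²) prior on μ is conjugate. Posterior precision = 1/σ₀² + n/σ²; posterior mean is the precision-weighted average of μ₀ and x̄.
σ₀² = 603.41² = 364103.6281, σ² = 363.18² = 131899.7124; σ² + n·σ₀² = 131899.7124 + 7·364103.6281 = 2680625.1091.
Posterior precision = 1/σ₀² + n/σ² = 1/364103.6281 + 7/131899.7124 = (σ² + n·σ₀²)/(σ₀²σ²) = 2680625.1091/(364103.6281·131899.7124); posterior variance σₙ² = σ₀²σ²/(σ² + n·σ₀²) = 364103.6281·131899.7124/2680625.1091 = 17915.658429.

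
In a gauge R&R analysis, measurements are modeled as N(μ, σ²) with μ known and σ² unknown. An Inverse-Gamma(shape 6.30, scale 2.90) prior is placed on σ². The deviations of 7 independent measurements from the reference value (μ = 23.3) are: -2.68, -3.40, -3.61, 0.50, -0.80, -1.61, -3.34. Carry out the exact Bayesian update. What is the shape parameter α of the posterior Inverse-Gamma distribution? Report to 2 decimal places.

With known mean μ and an Inverse-Gamma(α, β) prior on σ², the Normal likelihood is conjugate: posterior is Inv-Gamma(α + n/2, β + Σ(xᵢ−μ)²/2).
Σ(xᵢ−μ)² = (-2.68)² + (-3.40)² + (-3.61)² + (0.50)² + (-0.80)² + (-1.61)² + (-3.34)² = 46.4122.
Posterior: Inv-Gamma(6.30 + 7/2, 2.90 + 46.4122/2) = Inv-Gamma(9.80, 26.10610).
Posterior α = 9.80.

9.80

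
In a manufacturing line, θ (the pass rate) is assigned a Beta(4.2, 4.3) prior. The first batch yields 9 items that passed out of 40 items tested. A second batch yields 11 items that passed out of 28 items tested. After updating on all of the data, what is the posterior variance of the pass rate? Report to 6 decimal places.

The Beta prior is conjugate to a Binomial/Bernoulli likelihood; the update adds successes to α and failures to β.
After batch 1: Beta(4.2+9, 4.3+31) = Beta(13.2, 35.3).
After batch 2: Beta(13.2+11, 35.3+17) = Beta(24.2, 52.3).
Var = αβ/((α+β)²(α+β+1)) = 24.2·52.3/(76.5²·77.5) = 0.002791.

0.002791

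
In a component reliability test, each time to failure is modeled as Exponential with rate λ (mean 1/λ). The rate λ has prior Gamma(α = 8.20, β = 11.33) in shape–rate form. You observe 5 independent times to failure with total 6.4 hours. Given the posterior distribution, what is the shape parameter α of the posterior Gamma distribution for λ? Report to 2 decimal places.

13.20

With a Gamma(shape α, rate β) prior on the exponential rate λ, the posterior after n observations with total T = Σxᵢ is Gamma(α+n, β+T).
Posterior: Gamma(8.20+5, 11.33+6.4) = Gamma(13.20, 17.73).
Posterior α = 13.20.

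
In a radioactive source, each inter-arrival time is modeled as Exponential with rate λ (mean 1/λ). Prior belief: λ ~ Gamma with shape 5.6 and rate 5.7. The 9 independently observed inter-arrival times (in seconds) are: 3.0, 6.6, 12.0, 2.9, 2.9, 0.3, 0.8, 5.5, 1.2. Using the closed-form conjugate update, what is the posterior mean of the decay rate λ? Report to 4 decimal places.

0.3570

With a Gamma(shape α, rate β) prior on the exponential rate λ, the posterior after n observations with total T = Σxᵢ is Gamma(α+n, β+T).
Sum of observations T = 35.2 seconds; n = 9.
Posterior: Gamma(5.6+9, 5.7+35.2) = Gamma(14.6, 40.9).
Posterior mean of λ = α/β = 14.6/40.9 = 0.3570.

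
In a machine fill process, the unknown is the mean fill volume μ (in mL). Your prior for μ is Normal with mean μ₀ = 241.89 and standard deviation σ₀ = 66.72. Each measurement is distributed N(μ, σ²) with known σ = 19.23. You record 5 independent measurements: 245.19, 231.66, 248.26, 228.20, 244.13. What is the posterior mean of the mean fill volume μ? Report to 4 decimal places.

239.5273

For Normal data with known variance σ², a Normal(μ₀, σ₀²) prior on μ is conjugate. Posterior precision = 1/σ₀² + n/σ²; posterior mean is the precision-weighted average of μ₀ and x̄.
Σxᵢ = 245.19 + 231.66 + 248.26 + 228.20 + 244.13 = 1197.44, so n·x̄ = 1197.44.
σ₀² = 66.72² = 4451.5584, σ² = 19.23² = 369.7929; σ² + n·σ₀² = 369.7929 + 5·4451.5584 = 22627.5849.
Posterior mean = (μ₀/σ₀² + n·x̄/σ²)/(1/σ₀² + n/σ²) = (σ²·μ₀ + σ₀²·n·x̄)/(σ² + n·σ₀²) = (369.7929·241.89 + 4451.5584·1197.44)/22627.5849 = 5419923.295077/22627.5849 = 239.5273.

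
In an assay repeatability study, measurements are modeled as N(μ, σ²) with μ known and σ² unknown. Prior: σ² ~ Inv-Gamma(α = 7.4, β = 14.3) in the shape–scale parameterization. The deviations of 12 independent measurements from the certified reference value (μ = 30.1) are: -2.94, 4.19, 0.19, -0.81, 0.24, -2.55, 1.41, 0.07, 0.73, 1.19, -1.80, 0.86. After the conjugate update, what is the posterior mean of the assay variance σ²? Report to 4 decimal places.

With known mean μ and an Inverse-Gamma(α, β) prior on σ², the Normal likelihood is conjugate: posterior is Inv-Gamma(α + n/2, β + Σ(xᵢ−μ)²/2).
Σ(xᵢ−μ)² = (-2.94)² + (4.19)² + (0.19)² + (-0.81)² + (0.24)² + (-2.55)² + (1.41)² + (0.07)² + (0.73)² + (1.19)² + (-1.80)² + (0.86)² = 41.3736.
Posterior: Inv-Gamma(7.4 + 12/2, 14.3 + 41.3736/2) = Inv-Gamma(13.40, 34.98680).
E[σ²|data] = β/(α−1) = 34.98680/12.40 = 2.8215.

2.8215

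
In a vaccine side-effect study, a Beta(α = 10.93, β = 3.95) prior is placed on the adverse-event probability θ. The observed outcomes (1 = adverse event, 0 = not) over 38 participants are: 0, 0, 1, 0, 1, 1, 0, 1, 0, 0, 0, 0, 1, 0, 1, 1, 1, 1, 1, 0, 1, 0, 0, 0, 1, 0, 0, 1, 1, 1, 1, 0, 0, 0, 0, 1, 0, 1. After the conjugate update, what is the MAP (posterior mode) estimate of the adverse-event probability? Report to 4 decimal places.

0.5489

The Beta prior is conjugate to a Binomial/Bernoulli likelihood; the update adds successes to α and failures to β.
Posterior: Beta(α+k, β+n−k) = Beta(10.93+18, 3.95+20) = Beta(28.93, 23.95).
Mode of Beta(a,b) for a,b>1 is (a−1)/(a+b−2) = 27.93/50.88 = 0.5489.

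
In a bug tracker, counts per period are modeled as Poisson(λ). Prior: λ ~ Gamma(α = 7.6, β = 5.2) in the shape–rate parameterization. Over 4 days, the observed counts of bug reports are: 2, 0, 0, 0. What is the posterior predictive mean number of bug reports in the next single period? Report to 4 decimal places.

With a Gamma(shape α, rate β) prior, the Poisson likelihood is conjugate: the posterior is Gamma(α + ΣXᵢ, β + n).
Sum of counts S = 2 over n = 4 days.
Posterior: Gamma(α+S, β+n) = Gamma(7.6+2, 5.2+4) = Gamma(9.6, 9.2).
The predictive distribution for one future period is NegBinom with mean α/β = 1.0435.

1.0435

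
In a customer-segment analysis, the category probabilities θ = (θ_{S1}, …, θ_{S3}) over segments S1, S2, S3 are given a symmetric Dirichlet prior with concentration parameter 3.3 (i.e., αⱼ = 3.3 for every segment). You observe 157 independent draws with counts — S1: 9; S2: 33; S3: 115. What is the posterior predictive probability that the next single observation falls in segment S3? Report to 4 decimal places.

The Dirichlet prior is conjugate to the Multinomial likelihood: each posterior αⱼ = prior αⱼ + observed count nⱼ.
Posterior concentration: (12.3, 36.3, 118.3), total = 166.9.
P(next = S3 | data) = α_{S3}/Σα = 0.7088.

0.7088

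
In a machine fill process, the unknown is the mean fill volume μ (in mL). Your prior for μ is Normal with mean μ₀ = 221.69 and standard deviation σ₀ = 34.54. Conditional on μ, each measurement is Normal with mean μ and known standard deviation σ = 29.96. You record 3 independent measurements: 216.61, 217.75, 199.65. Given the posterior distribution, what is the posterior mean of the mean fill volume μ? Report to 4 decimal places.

213.4126

For Normal data with known variance σ², a Normal(μ₀, σ₀²) prior on μ is conjugate. Posterior precision = 1/σ₀² + n/σ²; posterior mean is the precision-weighted average of μ₀ and x̄.
Σxᵢ = 216.61 + 217.75 + 199.65 = 634.01, so n·x̄ = 634.01.
σ₀² = 34.54² = 1193.0116, σ² = 29.96² = 897.6016; σ² + n·σ₀² = 897.6016 + 3·1193.0116 = 4476.6364.
Posterior mean = (μ₀/σ₀² + n·x̄/σ²)/(1/σ₀² + n/σ²) = (σ²·μ₀ + σ₀²·n·x̄)/(σ² + n·σ₀²) = (897.6016·221.69 + 1193.0116·634.01)/4476.6364 = 955370.58322/4476.6364 = 213.4126.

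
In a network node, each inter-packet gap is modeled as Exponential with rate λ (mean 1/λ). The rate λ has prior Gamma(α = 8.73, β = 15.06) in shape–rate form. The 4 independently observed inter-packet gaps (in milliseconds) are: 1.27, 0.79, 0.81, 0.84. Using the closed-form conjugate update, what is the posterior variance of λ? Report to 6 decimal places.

With a Gamma(shape α, rate β) prior on the exponential rate λ, the posterior after n observations with total T = Σxᵢ is Gamma(α+n, β+T).
Sum of observations T = 3.71 milliseconds; n = 4.
Posterior: Gamma(8.73+4, 15.06+3.71) = Gamma(12.73, 18.77).
Var = α/β² = 0.036133.

0.036133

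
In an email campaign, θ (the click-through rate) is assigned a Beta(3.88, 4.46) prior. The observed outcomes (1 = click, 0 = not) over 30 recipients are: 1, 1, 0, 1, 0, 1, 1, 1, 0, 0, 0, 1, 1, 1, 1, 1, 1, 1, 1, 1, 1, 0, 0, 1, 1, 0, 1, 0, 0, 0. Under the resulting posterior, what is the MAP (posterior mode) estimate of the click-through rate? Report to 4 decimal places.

0.6021

The Beta prior is conjugate to a Binomial/Bernoulli likelihood; the update adds successes to α and failures to β.
Posterior: Beta(α+k, β+n−k) = Beta(3.88+19, 4.46+11) = Beta(22.88, 15.46).
Mode of Beta(a,b) for a,b>1 is (a−1)/(a+b−2) = 21.88/36.34 = 0.6021.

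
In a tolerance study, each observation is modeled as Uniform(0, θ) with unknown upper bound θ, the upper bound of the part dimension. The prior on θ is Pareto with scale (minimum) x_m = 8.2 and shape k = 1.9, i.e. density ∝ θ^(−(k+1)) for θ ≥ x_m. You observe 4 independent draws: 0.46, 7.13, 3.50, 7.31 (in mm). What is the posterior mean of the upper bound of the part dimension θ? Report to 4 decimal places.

A Pareto(scale x_m, shape k) prior on the upper bound θ of Uniform(0, θ) is conjugate: posterior is Pareto(max(x_m, max xᵢ), k + n).
Sample maximum = 7.31; prior scale x_m = 8.2 → posterior scale = max = 8.20.
Posterior shape = 1.9 + 4 = 5.9.
E[θ|data] = k·x_m/(k−1) = 5.9·8.20/4.9 = 9.8735.

9.8735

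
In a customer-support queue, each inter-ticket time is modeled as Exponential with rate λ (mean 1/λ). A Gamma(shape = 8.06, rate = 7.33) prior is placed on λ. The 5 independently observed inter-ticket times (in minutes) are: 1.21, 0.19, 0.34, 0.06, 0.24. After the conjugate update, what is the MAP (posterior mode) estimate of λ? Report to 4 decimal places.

1.2871

With a Gamma(shape α, rate β) prior on the exponential rate λ, the posterior after n observations with total T = Σxᵢ is Gamma(α+n, β+T).
Sum of observations T = 2.04 minutes; n = 5.
Posterior: Gamma(8.06+5, 7.33+2.04) = Gamma(13.06, 9.37).
Mode = (α−1)/β = 1.2871.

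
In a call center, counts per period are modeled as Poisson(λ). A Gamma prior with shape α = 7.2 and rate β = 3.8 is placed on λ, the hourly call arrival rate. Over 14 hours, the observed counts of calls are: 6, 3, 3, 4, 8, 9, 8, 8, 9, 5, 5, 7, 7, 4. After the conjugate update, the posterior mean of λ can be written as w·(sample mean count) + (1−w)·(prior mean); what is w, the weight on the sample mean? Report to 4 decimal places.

With a Gamma(shape α, rate β) prior, the Poisson likelihood is conjugate: the posterior is Gamma(α + ΣXᵢ, β + n).
Posterior mean = (α₀+S)/(β₀+n) = [n/(β₀+n)]·(S/n) + [β₀/(β₀+n)]·(α₀/β₀), so only n and β₀ enter the weight.
Weight on data w = n/(β₀+n) = 14/(3.8+14) = 14/17.8 = 0.7865.

0.7865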